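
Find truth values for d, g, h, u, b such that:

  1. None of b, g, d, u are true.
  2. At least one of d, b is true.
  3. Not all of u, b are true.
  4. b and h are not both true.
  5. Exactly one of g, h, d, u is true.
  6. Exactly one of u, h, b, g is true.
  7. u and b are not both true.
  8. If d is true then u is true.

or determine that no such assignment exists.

UNSATISFIABLE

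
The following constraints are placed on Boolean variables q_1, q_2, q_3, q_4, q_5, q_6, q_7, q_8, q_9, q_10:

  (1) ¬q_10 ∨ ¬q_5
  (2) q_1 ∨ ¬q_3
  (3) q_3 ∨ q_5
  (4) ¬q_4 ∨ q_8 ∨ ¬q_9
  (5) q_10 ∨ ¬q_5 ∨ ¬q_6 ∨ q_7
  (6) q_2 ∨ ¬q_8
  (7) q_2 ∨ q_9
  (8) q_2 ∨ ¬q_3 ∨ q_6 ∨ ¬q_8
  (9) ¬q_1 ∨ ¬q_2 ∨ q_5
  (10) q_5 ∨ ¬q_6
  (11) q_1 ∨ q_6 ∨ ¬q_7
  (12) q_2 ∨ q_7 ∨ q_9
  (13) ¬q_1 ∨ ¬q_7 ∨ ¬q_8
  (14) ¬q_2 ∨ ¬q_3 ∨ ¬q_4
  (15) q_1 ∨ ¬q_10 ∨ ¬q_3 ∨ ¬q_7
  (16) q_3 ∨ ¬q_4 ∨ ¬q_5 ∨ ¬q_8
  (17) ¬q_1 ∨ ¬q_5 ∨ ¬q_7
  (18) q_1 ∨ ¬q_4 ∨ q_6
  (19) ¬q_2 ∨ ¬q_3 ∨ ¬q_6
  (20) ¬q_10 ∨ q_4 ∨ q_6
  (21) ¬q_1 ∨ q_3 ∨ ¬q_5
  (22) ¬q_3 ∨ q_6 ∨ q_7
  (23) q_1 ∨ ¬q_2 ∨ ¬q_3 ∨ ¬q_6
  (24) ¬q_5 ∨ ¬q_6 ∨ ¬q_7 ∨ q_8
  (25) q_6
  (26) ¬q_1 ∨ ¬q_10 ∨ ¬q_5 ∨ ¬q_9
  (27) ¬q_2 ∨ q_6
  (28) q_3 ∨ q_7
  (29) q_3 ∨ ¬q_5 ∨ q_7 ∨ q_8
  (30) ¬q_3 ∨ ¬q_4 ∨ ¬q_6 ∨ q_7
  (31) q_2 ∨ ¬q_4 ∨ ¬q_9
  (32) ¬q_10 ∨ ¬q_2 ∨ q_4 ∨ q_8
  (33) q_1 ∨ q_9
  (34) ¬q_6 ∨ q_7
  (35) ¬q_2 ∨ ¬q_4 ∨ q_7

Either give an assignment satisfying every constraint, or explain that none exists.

Unit clause (q_6) forces q_6 = True.
In (¬q_6 ∨ q_7) only q_7 is left, so q_7 = True.
In (q_5 ∨ ¬q_6) only q_5 is left, so q_5 = True.
In (¬q_1 ∨ ¬q_5 ∨ ¬q_7) only ¬q_1 is left, so q_1 = False.
In (¬q_5 ∨ ¬q_6 ∨ ¬q_7 ∨ q_8) only q_8 is left, so q_8 = True.
In (q_1 ∨ q_9) only q_9 is left, so q_9 = True.
In (¬q_10 ∨ ¬q_5) only ¬q_10 is left, so q_10 = False.
In (q_1 ∨ ¬q_3) only ¬q_3 is left, so q_3 = False.
In (q_2 ∨ ¬q_8) only q_2 is left, so q_2 = True.
In (q_3 ∨ ¬q_4 ∨ ¬q_5 ∨ ¬q_8) only ¬q_4 is left, so q_4 = False.
All clauses satisfied.

q_1: False, q_2: True, q_3: False, q_4: False, q_5: True, q_6: True, q_7: True, q_8: True, q_9: True, q_10: False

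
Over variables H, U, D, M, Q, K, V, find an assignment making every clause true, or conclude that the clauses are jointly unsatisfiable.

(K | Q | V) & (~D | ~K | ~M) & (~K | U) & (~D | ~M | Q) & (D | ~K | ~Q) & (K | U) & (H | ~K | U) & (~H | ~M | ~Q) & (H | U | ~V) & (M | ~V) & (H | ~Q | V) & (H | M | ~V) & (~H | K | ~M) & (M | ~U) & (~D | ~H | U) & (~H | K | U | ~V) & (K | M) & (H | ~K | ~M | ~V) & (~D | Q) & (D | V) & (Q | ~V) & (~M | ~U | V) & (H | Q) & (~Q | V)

Set H = False.
  then (H | Q) forces Q = True.
  then (~Q | V) forces V = True.
  then (H | U | ~V) forces U = True.
  then (M | ~V) forces M = True.
  then (H | ~K | ~M | ~V) forces K = False.
Set D = True.
All clauses satisfied.

H = False; U = True; D = True; M = True; Q = True; K = False; V = True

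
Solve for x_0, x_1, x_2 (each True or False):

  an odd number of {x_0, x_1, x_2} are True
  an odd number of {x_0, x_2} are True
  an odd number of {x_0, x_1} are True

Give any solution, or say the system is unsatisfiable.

x_0=T; x_1=F; x_2=F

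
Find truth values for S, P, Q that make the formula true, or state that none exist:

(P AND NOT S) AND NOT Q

S=F, P=T, Q=F

  P AND NOT S = True
    NOT S = True
  NOT Q = True
Both conjuncts True, so the formula holds.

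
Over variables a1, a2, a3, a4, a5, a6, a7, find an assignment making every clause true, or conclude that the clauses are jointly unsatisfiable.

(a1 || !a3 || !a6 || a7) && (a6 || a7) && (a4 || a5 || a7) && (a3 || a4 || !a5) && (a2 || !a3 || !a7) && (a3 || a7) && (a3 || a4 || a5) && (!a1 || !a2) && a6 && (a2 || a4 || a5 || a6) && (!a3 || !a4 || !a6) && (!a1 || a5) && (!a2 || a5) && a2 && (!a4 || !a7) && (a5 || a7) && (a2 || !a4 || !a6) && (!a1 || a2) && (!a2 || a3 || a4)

Unit clause (a6) forces a6 = True.
Unit clause (a2) forces a2 = True.
In (!a1 || !a2) only !a1 is left, so a1 = False.
In (!a2 || a5) only a5 is left, so a5 = True.
Try a3 = False:
  (a3 || a4 || !a5) forces a4 = True.
  (a3 || a7) forces a7 = True.
  clause (!a4 || !a7) is falsified — backtrack.
So a3 = True.
  then (a1 || !a3 || !a6 || a7) forces a7 = True.
  then (!a3 || !a4 || !a6) forces a4 = False.
All clauses satisfied.

a1 = False; a2 = True; a3 = True; a4 = False; a5 = True; a6 = True; a7 = True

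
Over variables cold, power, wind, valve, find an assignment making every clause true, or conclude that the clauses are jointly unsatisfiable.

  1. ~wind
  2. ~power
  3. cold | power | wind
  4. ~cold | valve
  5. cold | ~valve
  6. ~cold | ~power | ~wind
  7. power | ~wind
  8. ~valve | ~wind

Unit clause (~wind) forces wind = False.
Unit clause (~power) forces power = False.
In (cold | power | wind) only cold is left, so cold = True.
In (~cold | valve) only valve is left, so valve = True.
Check each clause:
  (~wind): ~wind holds.
  (~power): ~power holds.
  (cold | power | wind): cold holds.
  (~cold | valve): valve holds.
  (cold | ~valve): cold holds.
  (~cold | ~power | ~wind): ~power holds.
  (power | ~wind): ~wind holds.
  (~valve | ~wind): ~wind holds.
All clauses satisfied.

cold = True, power = False, wind = False, valve = True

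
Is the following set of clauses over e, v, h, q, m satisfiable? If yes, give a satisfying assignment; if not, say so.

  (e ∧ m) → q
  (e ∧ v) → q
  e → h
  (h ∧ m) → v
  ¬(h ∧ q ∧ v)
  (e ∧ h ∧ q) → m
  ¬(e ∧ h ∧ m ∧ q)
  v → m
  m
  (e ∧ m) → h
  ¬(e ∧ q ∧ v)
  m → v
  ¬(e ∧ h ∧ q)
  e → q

Unit clause (m) forces m = True.
In (¬m ∨ v) only v is left, so v = True.
Set e = False.
Set h = False.
Set q = True.
All clauses satisfied.

e: False, v: True, h: False, q: True, m: True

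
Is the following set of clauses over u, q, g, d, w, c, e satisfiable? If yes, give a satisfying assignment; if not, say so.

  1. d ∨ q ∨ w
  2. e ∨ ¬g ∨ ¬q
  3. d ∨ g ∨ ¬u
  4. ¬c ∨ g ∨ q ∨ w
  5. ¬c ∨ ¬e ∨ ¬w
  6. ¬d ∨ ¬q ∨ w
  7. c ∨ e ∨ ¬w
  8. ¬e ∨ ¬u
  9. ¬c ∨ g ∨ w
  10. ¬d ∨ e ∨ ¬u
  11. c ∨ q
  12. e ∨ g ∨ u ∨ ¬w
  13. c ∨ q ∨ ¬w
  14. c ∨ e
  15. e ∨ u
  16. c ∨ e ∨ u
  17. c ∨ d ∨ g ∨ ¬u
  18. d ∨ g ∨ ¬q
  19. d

u = False, q = True, g = False, d = True, w = True, c = False, e = True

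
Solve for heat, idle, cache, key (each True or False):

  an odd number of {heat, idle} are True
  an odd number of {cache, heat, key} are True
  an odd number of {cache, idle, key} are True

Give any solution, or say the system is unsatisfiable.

The formula is unsatisfiable.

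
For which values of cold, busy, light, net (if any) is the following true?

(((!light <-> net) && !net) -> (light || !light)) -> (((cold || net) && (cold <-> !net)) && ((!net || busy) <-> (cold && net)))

cold = False, busy = False, light = False, net = True

  (((!light <-> net) && !net) -> (light || !light)) -> (((cold || net) && (cold <-> !net)) && ((!net || busy) <-> (cold && net))) = True
    ((!light <-> net) && !net) -> (light || !light) = True
      (!light <-> net) && !net = False
        !light <-> net = True
          !light = True
        !net = False
      light || !light = True
        !light = True
    ((cold || net) && (cold <-> !net)) && ((!net || busy) <-> (cold && net)) = True
      (cold || net) && (cold <-> !net) = True
        cold || net = True
        cold <-> !net = True
          !net = False
      (!net || busy) <-> (cold && net) = True
        !net || busy = False
          !net = False
        cold && net = False
The formula evaluates to True.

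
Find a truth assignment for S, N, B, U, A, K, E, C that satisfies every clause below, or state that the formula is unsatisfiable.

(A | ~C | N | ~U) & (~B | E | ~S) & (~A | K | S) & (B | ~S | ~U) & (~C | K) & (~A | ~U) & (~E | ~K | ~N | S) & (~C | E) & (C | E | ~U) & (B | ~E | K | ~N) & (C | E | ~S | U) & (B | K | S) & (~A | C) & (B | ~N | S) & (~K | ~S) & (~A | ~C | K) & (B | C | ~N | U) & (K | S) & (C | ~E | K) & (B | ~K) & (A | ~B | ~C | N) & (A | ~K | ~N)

Set S = False.
  then (K | S) forces K = True.
  then (B | ~K) forces B = True.
Try N = True:
  (~E | ~K | ~N | S) forces E = False.
  (~C | E) forces C = False.
  (C | E | ~U) forces U = False.
  (~A | C) forces A = False.
  clause (A | ~K | ~N) is falsified — backtrack.
So N = False.
Set U = False.
Set A = True.
  then (~A | C) forces C = True.
  then (~C | E) forces E = True.
All clauses satisfied.

S: False, N: False, B: True, U: False, A: True, K: True, E: True, C: True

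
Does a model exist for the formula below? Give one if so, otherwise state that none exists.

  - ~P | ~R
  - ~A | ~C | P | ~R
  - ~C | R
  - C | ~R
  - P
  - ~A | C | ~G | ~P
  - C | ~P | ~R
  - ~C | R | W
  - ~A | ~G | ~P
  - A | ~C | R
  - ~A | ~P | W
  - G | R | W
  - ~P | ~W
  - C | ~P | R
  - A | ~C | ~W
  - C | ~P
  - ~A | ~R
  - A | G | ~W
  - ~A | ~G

Unsatisfiable — no assignment works.

Case P = True:
  (~P | ~R) forces R = False.
  (~C | R) forces C = False.
  Clause (C | ~P | R) is falsified — contradiction.
Case P = False:
  Clause (P) is falsified — contradiction.
Both cases fail, so the formula is unsatisfiable.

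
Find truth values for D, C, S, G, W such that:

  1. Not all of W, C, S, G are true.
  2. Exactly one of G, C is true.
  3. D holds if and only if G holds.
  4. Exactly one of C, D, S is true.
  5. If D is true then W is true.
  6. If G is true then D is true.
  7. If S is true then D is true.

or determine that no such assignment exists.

D=F; C=T; S=F; G=F; W=T

  (1) {W, C, S, G}: 2/4 true — not all ✓
  (2) {G, C}: 1 true — exactly one ✓
  (3) D=F, G=F — same ✓
  (4) {C, D, S}: 1 true — exactly one ✓
  (5) D=F ⇒ W: vacuous ✓
  (6) G=F ⇒ D: vacuous ✓
  (7) S=F ⇒ D: vacuous ✓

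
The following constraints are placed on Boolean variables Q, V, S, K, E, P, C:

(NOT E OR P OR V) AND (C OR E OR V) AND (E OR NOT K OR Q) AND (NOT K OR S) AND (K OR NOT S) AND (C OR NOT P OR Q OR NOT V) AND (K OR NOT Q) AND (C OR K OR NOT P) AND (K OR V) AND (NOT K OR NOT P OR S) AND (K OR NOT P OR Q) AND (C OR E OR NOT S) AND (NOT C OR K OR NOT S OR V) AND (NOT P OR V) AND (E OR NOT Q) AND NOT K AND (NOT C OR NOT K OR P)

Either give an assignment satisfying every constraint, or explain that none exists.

Q=F, V=T, S=F, K=F, E=F, P=F, C=T

Unit clause (NOT K) forces K = False.
In (K OR NOT S) only NOT S is left, so S = False.
In (K OR NOT Q) only NOT Q is left, so Q = False.
In (K OR V) only V is left, so V = True.
In (K OR NOT P OR Q) only NOT P is left, so P = False.
Set E = False.
Set C = True.
All clauses satisfied.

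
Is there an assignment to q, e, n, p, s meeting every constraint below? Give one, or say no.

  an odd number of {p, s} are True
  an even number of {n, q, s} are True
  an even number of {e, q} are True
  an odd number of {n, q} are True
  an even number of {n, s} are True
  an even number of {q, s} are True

Unsatisfiable — no assignment works.

Adding constraints 4, 5, 6 mod 2: every variable appears an even number of times on the left, so the left side is 0.
But the right sides sum to 1 (mod 2). 0 ≠ 1 — the system is inconsistent.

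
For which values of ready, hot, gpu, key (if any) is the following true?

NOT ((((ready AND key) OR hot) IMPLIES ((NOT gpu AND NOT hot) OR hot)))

ready = True; hot = False; gpu = True; key = True

  NOT ((((ready AND key) OR hot) IMPLIES ((NOT gpu AND NOT hot) OR hot))) = True
    ((ready AND key) OR hot) IMPLIES ((NOT gpu AND NOT hot) OR hot) = False
      (ready AND key) OR hot = True
        ready AND key = True
      (NOT gpu AND NOT hot) OR hot = False
        NOT gpu AND NOT hot = False
          NOT gpu = False
          NOT hot = True
The formula evaluates to True.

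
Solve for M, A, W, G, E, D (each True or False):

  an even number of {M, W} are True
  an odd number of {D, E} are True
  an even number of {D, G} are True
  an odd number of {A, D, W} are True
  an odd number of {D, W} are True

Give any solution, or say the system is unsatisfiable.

M=F; A=F; W=F; G=T; E=F; D=T

{M, W}: 0 true → even ✓
{D, E}: 1 true → odd ✓
{D, G}: 2 true → even ✓
{A, D, W}: 1 true → odd ✓
{D, W}: 1 true → odd ✓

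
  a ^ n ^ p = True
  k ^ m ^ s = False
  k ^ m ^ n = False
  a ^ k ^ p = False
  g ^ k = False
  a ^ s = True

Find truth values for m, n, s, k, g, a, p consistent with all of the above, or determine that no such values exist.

m = True; n = False; s = False; k = True; g = True; a = True; p = False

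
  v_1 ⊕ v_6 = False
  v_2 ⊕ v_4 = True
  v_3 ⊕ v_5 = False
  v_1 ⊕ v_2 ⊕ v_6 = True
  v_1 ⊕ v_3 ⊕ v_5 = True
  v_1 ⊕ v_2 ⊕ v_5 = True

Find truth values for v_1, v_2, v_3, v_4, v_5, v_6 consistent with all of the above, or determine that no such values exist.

v_1 = True, v_2 = True, v_3 = True, v_4 = False, v_5 = True, v_6 = True

v_1 ⊕ v_6 = T ⊕ T = False ✓
v_2 ⊕ v_4 = T ⊕ F = True ✓
v_3 ⊕ v_5 = T ⊕ T = False ✓
v_1 ⊕ v_2 ⊕ v_6 = T ⊕ T ⊕ T = True ✓
v_1 ⊕ v_3 ⊕ v_5 = T ⊕ T ⊕ T = True ✓
v_1 ⊕ v_2 ⊕ v_5 = T ⊕ T ⊕ T = True ✓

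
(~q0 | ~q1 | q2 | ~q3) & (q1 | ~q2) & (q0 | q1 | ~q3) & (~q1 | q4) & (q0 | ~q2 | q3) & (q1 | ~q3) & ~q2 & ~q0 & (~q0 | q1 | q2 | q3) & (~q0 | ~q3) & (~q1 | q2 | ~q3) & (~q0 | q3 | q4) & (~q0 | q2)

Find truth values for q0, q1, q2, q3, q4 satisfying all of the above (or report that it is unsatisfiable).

q0: False; q1: False; q2: False; q3: False; q4: True

Unit clause (~q2) forces q2 = False.
Unit clause (~q0) forces q0 = False.
Set q1 = False.
  then (q0 | q1 | ~q3) forces q3 = False.
Set q4 = True.
All clauses satisfied.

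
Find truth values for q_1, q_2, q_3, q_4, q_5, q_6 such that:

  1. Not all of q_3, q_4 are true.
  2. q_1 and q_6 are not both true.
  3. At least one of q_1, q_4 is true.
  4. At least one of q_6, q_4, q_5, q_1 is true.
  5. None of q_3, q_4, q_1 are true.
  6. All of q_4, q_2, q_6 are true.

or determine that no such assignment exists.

Unsatisfiable — no assignment works.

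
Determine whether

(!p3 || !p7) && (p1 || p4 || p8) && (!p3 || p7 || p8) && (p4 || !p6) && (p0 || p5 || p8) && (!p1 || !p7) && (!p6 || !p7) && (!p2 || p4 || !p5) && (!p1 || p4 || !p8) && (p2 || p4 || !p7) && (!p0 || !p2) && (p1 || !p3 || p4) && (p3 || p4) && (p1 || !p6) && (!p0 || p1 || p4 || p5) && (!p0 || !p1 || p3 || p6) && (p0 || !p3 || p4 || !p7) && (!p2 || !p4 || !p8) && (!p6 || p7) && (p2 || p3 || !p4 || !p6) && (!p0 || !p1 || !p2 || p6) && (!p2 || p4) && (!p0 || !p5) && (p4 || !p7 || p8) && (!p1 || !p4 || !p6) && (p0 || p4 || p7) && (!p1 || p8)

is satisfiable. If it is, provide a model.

p0=F; p1=T; p2=F; p3=F; p4=T; p5=F; p6=F; p7=F; p8=T

Set p0 = False.
Set p1 = True.
  then (!p1 || !p7) forces p7 = False.
  then (!p6 || p7) forces p6 = False.
  then (p0 || p4 || p7) forces p4 = True.
  then (!p1 || p8) forces p8 = True.
  then (!p2 || !p4 || !p8) forces p2 = False.
Set p3 = False.
Set p5 = False.
All clauses satisfied.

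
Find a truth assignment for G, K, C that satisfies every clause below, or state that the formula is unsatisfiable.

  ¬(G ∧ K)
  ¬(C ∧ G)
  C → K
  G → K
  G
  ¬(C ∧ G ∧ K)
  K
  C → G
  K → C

Unsatisfiable — no assignment works.

Case K = True:
  (¬G ∨ ¬K) forces G = False.
  Clause (G) is falsified — contradiction.
Case K = False:
  Clause (K) is falsified — contradiction.
Both cases fail, so the formula is unsatisfiable.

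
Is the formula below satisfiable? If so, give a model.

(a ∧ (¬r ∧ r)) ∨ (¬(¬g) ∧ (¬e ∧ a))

g: True, r: False, e: False, a: True

  (a ∧ (¬r ∧ r)) ∨ (¬(¬g) ∧ (¬e ∧ a)) = True
    a ∧ (¬r ∧ r) = False
      ¬r ∧ r = False
        ¬r = True
    ¬(¬g) ∧ (¬e ∧ a) = True
      ¬(¬g) = True
        ¬g = False
      ¬e ∧ a = True
        ¬e = True
The formula evaluates to True.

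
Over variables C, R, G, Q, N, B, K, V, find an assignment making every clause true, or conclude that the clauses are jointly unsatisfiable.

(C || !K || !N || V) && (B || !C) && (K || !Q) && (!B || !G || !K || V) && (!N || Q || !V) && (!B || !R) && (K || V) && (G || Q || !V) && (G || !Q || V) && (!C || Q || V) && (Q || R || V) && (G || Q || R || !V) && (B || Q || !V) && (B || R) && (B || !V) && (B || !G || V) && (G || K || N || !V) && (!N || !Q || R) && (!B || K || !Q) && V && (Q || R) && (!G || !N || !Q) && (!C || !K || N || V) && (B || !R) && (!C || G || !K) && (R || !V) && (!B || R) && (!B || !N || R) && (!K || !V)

Unsatisfiable — no assignment works.

Case R = True:
  (!B || !R) forces B = False.
  Clause (B || !R) is falsified — contradiction.
Case R = False:
  (B || R) forces B = True.
  Clause (!B || R) is falsified — contradiction.
Both cases fail, so the formula is unsatisfiable.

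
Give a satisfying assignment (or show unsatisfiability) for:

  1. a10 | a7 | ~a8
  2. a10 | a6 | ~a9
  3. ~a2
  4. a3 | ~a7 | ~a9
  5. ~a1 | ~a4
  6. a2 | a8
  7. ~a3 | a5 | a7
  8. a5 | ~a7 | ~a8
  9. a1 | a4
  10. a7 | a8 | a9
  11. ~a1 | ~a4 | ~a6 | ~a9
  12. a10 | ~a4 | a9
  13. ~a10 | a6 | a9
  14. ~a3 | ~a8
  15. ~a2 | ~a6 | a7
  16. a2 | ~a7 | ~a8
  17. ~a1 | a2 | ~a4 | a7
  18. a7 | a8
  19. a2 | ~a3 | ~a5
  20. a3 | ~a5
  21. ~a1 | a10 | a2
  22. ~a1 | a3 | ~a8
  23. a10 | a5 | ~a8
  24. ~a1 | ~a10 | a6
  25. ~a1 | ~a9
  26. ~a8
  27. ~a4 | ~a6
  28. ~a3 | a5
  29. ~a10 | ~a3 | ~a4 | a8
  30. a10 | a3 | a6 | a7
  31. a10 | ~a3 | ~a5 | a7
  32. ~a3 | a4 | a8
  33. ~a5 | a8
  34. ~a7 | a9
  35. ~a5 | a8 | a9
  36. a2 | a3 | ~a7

Unsatisfiable — no assignment works.

Case a2 = True:
  Clause (~a2) is falsified — contradiction.
Case a2 = False:
  (a2 | a8) forces a8 = True.
  Clause (~a8) is falsified — contradiction.
Both cases fail, so the formula is unsatisfiable.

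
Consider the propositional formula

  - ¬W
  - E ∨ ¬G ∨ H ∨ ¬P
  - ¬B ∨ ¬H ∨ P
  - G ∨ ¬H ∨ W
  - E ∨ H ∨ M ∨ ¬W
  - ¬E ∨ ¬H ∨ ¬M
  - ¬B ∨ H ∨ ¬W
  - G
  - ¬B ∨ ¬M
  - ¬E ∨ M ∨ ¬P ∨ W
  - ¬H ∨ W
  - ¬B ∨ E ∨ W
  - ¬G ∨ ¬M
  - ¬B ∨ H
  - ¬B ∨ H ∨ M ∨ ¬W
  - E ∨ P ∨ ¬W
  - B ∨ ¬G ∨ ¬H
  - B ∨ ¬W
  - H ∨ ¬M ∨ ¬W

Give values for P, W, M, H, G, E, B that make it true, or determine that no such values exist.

Unit clause (¬W) forces W = False.
Unit clause (G) forces G = True.
In (¬H ∨ W) only ¬H is left, so H = False.
In (¬G ∨ ¬M) only ¬M is left, so M = False.
In (¬B ∨ H) only ¬B is left, so B = False.
Try P = True:
  (E ∨ ¬G ∨ H ∨ ¬P) forces E = True.
  clause (¬E ∨ M ∨ ¬P ∨ W) is falsified — backtrack.
So P = False.
Set E = False.
All clauses satisfied.

P=F; W=F; M=F; H=F; G=T; E=F; B=F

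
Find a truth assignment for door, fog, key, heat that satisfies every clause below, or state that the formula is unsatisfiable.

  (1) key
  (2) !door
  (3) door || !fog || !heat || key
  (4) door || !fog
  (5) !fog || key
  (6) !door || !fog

door=F, fog=F, key=T, heat=T

Unit clause (key) forces key = True.
Unit clause (!door) forces door = False.
In (door || !fog) only !fog is left, so fog = False.
Set heat = True.
All clauses satisfied.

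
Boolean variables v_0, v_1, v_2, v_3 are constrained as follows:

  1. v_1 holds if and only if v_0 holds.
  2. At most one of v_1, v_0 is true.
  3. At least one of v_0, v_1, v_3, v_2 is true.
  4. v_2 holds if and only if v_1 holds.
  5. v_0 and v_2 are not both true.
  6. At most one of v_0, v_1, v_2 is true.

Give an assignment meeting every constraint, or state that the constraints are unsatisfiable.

v_0 = False, v_1 = False, v_2 = False, v_3 = True

  (1) v_1=F, v_0=F — same ✓
  (2) {v_1, v_0}: 0 true — at most one ✓
  (3) {v_0, v_1, v_3, v_2}: 1 true — at least one ✓
  (4) v_2=F, v_1=F — same ✓
  (5) v_0=F, v_2=F — not both ✓
  (6) {v_0, v_1, v_2}: 0 true — at most one ✓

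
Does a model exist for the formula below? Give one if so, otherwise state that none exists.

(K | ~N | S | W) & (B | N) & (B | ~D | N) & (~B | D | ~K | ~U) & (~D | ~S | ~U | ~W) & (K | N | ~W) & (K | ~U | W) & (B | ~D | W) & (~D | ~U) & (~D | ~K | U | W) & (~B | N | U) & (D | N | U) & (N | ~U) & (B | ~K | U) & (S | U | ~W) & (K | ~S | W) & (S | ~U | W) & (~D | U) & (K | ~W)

Try N = False:
  (B | N) forces B = True.
  (~B | N | U) forces U = True.
  clause (N | ~U) is falsified — backtrack.
So N = True.
Set W = False.
Set U = False.
  then (~D | U) forces D = False.
Set K = True.
  then (B | ~K | U) forces B = True.
Set S = False.
All clauses satisfied.

N = True, W = False, U = False, K = True, S = False, B = True, D = False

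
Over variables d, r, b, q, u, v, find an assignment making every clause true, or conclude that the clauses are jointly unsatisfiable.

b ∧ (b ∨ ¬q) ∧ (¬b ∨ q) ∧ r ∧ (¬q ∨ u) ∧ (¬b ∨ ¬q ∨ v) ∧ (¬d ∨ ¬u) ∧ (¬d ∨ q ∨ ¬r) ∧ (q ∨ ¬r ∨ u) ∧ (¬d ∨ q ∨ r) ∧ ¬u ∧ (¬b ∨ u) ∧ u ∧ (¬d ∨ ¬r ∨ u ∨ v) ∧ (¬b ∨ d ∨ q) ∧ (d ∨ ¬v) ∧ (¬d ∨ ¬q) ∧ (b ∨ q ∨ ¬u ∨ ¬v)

Case u = True:
  Clause (¬u) is falsified — contradiction.
Case u = False:
  Clause (u) is falsified — contradiction.
Both cases fail, so the formula is unsatisfiable.

The formula is unsatisfiable.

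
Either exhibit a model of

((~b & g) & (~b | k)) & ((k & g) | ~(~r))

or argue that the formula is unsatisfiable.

r: True, k: True, g: True, b: False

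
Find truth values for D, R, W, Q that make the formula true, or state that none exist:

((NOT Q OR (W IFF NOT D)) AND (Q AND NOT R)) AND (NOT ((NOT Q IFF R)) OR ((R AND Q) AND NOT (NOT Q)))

Case R = True: the conjunct NOT R is False.
Case R = False: the formula simplifies to ((NOT Q OR (W IFF NOT D)) AND Q) AND NOT Q.
  Q = True: the conjunct NOT Q is False.
  Q = False: the conjunct Q is False.
Both cases fail — unsatisfiable.

Unsatisfiable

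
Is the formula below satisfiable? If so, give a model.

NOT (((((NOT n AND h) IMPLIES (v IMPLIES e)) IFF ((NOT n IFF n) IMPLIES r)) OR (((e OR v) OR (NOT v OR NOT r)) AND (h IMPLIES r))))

v = True, n = False, h = True, r = False, e = False

  NOT (((((NOT n AND h) IMPLIES (v IMPLIES e)) IFF ((NOT n IFF n) IMPLIES r)) OR (((e OR v) OR (NOT v OR NOT r)) AND (h IMPLIES r)))) = True
    (((NOT n AND h) IMPLIES (v IMPLIES e)) IFF ((NOT n IFF n) IMPLIES r)) OR (((e OR v) OR (NOT v OR NOT r)) AND (h IMPLIES r)) = False
      ((NOT n AND h) IMPLIES (v IMPLIES e)) IFF ((NOT n IFF n) IMPLIES r) = False
        (NOT n AND h) IMPLIES (v IMPLIES e) = False
          NOT n AND h = True
            NOT n = True
          v IMPLIES e = False
        (NOT n IFF n) IMPLIES r = True
          NOT n IFF n = False
            NOT n = True
      ((e OR v) OR (NOT v OR NOT r)) AND (h IMPLIES r) = False
        (e OR v) OR (NOT v OR NOT r) = True
          e OR v = True
          NOT v OR NOT r = True
            NOT v = False
            NOT r = True
        h IMPLIES r = False
The formula evaluates to True.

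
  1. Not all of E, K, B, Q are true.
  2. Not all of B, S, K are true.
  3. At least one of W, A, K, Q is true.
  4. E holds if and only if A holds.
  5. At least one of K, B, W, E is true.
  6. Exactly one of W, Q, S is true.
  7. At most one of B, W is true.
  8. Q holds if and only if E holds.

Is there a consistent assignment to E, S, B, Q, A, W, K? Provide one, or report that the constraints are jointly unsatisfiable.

E = True, S = False, B = False, Q = True, A = True, W = False, K = True

  (1) {E, K, B, Q}: 3/4 true — not all ✓
  (2) {B, S, K}: 1/3 true — not all ✓
  (3) {W, A, K, Q}: 3 true — at least one ✓
  (4) E=T, A=T — same ✓
  (5) {K, B, W, E}: 2 true — at least one ✓
  (6) {W, Q, S}: 1 true — exactly one ✓
  (7) {B, W}: 0 true — at most one ✓
  (8) Q=T, E=T — same ✓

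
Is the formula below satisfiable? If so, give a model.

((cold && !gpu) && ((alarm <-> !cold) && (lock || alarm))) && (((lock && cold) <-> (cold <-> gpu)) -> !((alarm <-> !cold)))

alarm: False; gpu: False; cold: True; lock: True

  (cold && !gpu) && ((alarm <-> !cold) && (lock || alarm)) = True
    cold && !gpu = True
      !gpu = True
    (alarm <-> !cold) && (lock || alarm) = True
      alarm <-> !cold = True
        !cold = False
      lock || alarm = True
  ((lock && cold) <-> (cold <-> gpu)) -> !((alarm <-> !cold)) = True
    (lock && cold) <-> (cold <-> gpu) = False
      lock && cold = True
      cold <-> gpu = False
    !((alarm <-> !cold)) = False
      alarm <-> !cold = True
        !cold = False
Both conjuncts True, so the formula holds.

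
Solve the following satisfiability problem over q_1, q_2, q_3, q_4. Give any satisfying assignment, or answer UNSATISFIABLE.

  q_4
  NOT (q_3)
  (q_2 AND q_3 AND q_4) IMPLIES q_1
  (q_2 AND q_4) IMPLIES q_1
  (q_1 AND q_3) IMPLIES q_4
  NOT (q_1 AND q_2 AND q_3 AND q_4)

Unit clause (q_4) forces q_4 = True.
Unit clause (NOT q_3) forces q_3 = False.
Set q_1 = True.
Set q_2 = False.
All clauses satisfied.

q_1=T; q_2=F; q_3=F; q_4=T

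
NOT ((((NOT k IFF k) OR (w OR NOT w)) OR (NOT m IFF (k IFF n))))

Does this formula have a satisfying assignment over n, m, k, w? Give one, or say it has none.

Case w = True: the formula becomes NOT ((True OR (NOT m IFF (k IFF n)))) = False.
Case w = False: the formula becomes NOT ((True OR (NOT m IFF (k IFF n)))) = False.
Both cases fail — unsatisfiable.

The formula is unsatisfiable.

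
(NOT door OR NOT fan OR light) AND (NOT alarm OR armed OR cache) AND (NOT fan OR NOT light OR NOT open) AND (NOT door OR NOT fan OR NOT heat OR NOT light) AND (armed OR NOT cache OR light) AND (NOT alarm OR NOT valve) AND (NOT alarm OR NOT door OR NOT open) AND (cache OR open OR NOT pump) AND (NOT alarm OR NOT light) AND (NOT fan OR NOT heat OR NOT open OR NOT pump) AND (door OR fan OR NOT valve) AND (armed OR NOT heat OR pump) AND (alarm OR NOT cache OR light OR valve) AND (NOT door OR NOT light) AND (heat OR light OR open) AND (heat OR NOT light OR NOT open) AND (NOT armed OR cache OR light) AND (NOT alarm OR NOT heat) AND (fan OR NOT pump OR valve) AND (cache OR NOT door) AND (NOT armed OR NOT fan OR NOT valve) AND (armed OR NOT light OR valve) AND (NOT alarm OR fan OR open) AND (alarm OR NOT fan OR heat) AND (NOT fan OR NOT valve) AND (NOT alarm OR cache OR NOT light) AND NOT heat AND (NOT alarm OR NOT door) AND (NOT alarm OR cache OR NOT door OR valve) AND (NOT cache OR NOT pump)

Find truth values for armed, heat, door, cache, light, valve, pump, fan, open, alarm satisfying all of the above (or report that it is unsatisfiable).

Unit clause (NOT heat) forces heat = False.
Set armed = True.
Set door = False.
Set cache = True.
  then (NOT cache OR NOT pump) forces pump = False.
Set light = True.
  then (NOT alarm OR NOT light) forces alarm = False.
  then (heat OR NOT light OR NOT open) forces open = False.
  then (alarm OR NOT fan OR heat) forces fan = False.
  then (door OR fan OR NOT valve) forces valve = False.
All clauses satisfied.

armed = True, heat = False, door = False, cache = True, light = True, valve = False, pump = False, fan = False, open = False, alarm = False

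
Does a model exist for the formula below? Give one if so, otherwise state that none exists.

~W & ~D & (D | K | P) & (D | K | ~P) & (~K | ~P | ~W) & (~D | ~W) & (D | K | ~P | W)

Unit clause (~W) forces W = False.
Unit clause (~D) forces D = False.
Set P = True.
  then (D | K | ~P) forces K = True.
All clauses satisfied.

W = False; D = False; P = True; K = True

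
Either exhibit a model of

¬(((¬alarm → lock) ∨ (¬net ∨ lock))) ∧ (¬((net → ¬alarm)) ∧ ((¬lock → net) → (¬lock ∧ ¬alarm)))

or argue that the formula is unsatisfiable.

The formula is unsatisfiable.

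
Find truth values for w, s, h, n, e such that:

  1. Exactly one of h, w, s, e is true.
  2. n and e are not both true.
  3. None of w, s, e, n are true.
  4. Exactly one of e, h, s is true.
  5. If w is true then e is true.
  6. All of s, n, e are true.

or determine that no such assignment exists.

Unsatisfiable — no assignment works.

Case s = True:
  Constraint (3) is violated (s=T) — contradiction.
Case s = False:
  Constraint (6) is violated (s=F) — contradiction.
Both cases fail — unsatisfiable.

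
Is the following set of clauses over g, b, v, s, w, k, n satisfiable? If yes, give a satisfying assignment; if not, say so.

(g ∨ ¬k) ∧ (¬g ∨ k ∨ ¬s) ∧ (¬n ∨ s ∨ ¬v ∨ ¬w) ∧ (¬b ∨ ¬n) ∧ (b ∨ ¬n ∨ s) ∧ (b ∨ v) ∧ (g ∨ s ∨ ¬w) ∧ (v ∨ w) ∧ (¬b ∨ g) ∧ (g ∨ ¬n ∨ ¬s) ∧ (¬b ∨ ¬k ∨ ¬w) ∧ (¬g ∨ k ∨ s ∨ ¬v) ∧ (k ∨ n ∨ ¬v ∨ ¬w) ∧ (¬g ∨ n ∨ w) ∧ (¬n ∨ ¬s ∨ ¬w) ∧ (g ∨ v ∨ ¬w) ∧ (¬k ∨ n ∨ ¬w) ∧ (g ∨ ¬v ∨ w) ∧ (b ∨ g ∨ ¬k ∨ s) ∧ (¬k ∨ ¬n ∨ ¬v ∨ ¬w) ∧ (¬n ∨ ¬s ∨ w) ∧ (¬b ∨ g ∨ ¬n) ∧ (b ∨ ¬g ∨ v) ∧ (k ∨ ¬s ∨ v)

g=T, b=T, v=F, s=F, w=T, k=F, n=F

Set g = True.
Set b = True.
  then (¬b ∨ ¬n) forces n = False.
  then (¬g ∨ n ∨ w) forces w = True.
  then (¬k ∨ n ∨ ¬w) forces k = False.
  then (¬g ∨ k ∨ ¬s) forces s = False.
  then (¬g ∨ k ∨ s ∨ ¬v) forces v = False.
All clauses satisfied.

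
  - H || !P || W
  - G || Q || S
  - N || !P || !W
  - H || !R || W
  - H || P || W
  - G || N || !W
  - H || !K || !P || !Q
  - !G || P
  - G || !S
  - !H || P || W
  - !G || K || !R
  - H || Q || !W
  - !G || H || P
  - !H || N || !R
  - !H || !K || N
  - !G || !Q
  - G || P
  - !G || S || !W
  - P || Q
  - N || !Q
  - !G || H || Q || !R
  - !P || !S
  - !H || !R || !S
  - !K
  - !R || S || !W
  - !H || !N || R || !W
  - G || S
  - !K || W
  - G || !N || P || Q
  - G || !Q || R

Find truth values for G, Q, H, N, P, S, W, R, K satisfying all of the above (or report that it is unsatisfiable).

Unit clause (!K) forces K = False.
Set G = True.
  then (!G || P) forces P = True.
  then (!G || K || !R) forces R = False.
  then (!G || !Q) forces Q = False.
  then (!P || !S) forces S = False.
  then (!G || S || !W) forces W = False.
  then (H || !P || W) forces H = True.
Set N = True.
All clauses satisfied.

G = True, Q = False, H = True, N = True, P = True, S = False, W = False, R = False, K = False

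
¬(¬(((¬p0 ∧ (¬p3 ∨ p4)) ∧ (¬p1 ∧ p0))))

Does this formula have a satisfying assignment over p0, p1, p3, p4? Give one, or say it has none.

Case p0 = True: the formula becomes ¬(¬False) = False.
Case p0 = False: the formula becomes ¬(¬False) = False.
Both cases fail — unsatisfiable.

UNSATISFIABLE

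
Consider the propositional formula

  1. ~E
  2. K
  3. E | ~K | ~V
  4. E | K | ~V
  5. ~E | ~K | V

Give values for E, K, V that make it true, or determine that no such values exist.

E=F, K=T, V=F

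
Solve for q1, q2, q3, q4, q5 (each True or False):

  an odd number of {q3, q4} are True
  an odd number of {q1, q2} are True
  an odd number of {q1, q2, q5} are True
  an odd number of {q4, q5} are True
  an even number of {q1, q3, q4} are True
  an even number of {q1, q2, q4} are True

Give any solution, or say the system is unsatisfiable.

q1: True, q2: False, q3: False, q4: True, q5: False

{q3, q4}: 1 true → odd ✓
{q1, q2}: 1 true → odd ✓
{q1, q2, q5}: 1 true → odd ✓
{q4, q5}: 1 true → odd ✓
{q1, q3, q4}: 2 true → even ✓
{q1, q2, q4}: 2 true → even ✓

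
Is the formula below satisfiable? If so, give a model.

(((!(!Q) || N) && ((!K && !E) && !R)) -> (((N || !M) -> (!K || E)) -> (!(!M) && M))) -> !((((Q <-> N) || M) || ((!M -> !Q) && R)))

K: False; M: False; E: True; R: False; N: False; Q: True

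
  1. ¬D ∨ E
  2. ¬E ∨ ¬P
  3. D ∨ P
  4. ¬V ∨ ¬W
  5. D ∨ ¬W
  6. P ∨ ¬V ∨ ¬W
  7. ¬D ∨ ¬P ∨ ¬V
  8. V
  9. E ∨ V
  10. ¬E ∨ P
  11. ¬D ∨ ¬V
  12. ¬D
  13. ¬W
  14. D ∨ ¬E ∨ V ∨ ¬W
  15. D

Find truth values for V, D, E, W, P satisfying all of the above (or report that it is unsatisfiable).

Case D = True:
  Clause (¬D) is falsified — contradiction.
Case D = False:
  Clause (D) is falsified — contradiction.
Both cases fail, so the formula is unsatisfiable.

The formula is unsatisfiable.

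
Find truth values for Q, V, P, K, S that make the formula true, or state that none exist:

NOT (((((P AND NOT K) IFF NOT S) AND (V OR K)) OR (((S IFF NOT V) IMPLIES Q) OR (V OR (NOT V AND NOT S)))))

Q=F; V=F; P=F; K=F; S=T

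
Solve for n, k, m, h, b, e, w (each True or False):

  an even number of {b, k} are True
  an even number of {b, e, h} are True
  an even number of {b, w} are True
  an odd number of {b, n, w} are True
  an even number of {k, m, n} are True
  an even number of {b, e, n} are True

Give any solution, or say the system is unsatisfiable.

n=T, k=T, m=F, h=T, b=T, e=F, w=T

{b, k}: 2 true → even ✓
{b, e, h}: 2 true → even ✓
{b, w}: 2 true → even ✓
{b, n, w}: 3 true → odd ✓
{k, m, n}: 2 true → even ✓
{b, e, n}: 2 true → even ✓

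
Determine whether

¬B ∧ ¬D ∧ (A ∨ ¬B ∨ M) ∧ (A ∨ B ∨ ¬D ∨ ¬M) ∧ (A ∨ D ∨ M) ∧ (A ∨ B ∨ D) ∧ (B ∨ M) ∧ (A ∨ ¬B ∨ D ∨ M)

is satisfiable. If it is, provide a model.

Unit clause (¬B) forces B = False.
Unit clause (¬D) forces D = False.
In (A ∨ B ∨ D) only A is left, so A = True.
In (B ∨ M) only M is left, so M = True.
All clauses satisfied.

D=F; M=T; B=F; A=T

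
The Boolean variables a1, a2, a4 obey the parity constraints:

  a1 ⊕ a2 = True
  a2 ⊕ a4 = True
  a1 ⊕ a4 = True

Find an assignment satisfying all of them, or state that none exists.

Adding constraints 1, 2, 3 mod 2: every variable appears an even number of times on the left, so the left side is 0.
But the right sides sum to 1 (mod 2). 0 ≠ 1 — the system is inconsistent.

No satisfying assignment exists.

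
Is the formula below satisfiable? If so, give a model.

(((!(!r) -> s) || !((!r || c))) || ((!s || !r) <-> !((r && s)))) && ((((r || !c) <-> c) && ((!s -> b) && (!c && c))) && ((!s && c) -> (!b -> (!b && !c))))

Unsatisfiable

Case c = True: the conjunct !c is False.
Case c = False: the conjunct (r || !c) <-> c becomes (r || True) <-> False = False.
Both cases fail — unsatisfiable.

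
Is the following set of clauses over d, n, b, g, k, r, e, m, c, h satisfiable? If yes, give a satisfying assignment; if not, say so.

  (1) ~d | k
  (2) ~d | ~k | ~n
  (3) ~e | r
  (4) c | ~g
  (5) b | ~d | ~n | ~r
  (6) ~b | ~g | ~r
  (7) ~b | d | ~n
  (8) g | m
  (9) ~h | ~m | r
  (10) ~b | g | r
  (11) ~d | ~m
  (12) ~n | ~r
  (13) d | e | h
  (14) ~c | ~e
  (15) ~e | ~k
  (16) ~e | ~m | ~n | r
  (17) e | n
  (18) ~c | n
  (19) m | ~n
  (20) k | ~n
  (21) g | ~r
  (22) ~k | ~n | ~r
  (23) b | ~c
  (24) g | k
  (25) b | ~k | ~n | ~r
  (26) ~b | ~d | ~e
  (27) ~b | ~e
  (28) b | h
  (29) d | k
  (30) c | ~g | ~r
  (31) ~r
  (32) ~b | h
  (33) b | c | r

Case r = True:
  Clause (~r) is falsified — contradiction.
Case r = False:
  (~e | r) forces e = False.
  (e | n) forces n = True.
  (m | ~n) forces m = True.
  (~h | ~m | r) forces h = False.
  (~d | ~m) forces d = False.
  Clause (d | e | h) is falsified — contradiction.
Both cases fail, so the formula is unsatisfiable.

No satisfying assignment exists.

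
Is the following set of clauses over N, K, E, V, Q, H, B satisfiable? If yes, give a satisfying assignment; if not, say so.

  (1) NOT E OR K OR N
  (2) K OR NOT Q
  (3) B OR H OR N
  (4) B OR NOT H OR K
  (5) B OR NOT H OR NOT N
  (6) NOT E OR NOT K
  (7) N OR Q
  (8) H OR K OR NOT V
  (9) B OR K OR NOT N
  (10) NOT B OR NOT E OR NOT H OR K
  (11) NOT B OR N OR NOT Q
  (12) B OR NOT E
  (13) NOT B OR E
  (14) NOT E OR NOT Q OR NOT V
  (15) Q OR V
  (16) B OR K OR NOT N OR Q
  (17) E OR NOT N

N: False, K: True, E: False, V: False, Q: True, H: True, B: False

Set N = False.
  then (N OR Q) forces Q = True.
  then (NOT B OR N OR NOT Q) forces B = False.
  then (B OR NOT E) forces E = False.
  then (K OR NOT Q) forces K = True.
  then (B OR H OR N) forces H = True.
Set V = False.
All clauses satisfied.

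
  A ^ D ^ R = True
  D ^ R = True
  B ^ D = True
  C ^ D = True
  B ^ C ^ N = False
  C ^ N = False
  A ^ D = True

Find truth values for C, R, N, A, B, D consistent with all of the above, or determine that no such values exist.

C = False, R = False, N = False, A = False, B = False, D = True

A ^ D ^ R = F ^ T ^ F = True ✓
D ^ R = T ^ F = True ✓
B ^ D = F ^ T = True ✓
C ^ D = F ^ T = True ✓
B ^ C ^ N = F ^ F ^ F = False ✓
C ^ N = F ^ F = False ✓
A ^ D = F ^ T = True ✓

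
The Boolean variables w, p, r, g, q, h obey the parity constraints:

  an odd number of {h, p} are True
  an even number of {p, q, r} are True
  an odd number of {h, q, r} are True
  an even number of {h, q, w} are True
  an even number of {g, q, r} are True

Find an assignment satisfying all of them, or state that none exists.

w=F, p=T, r=T, g=T, q=F, h=F

{h, p}: 1 true → odd ✓
{p, q, r}: 2 true → even ✓
{h, q, r}: 1 true → odd ✓
{h, q, w}: 0 true → even ✓
{g, q, r}: 2 true → even ✓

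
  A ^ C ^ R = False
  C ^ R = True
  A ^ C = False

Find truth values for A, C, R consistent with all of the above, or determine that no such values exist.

A=T; C=T; R=F

A ^ C ^ R = T ^ T ^ F = False ✓
C ^ R = T ^ F = True ✓
A ^ C = T ^ T = False ✓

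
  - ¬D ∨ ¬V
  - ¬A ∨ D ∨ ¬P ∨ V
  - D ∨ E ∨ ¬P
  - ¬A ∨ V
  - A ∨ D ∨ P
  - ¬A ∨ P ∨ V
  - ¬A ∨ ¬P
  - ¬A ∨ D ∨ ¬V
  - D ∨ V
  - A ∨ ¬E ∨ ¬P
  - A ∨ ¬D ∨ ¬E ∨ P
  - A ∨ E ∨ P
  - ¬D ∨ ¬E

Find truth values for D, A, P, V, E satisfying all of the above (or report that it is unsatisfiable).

Set D = True.
  then (¬D ∨ ¬V) forces V = False.
  then (¬A ∨ V) forces A = False.
  then (¬D ∨ ¬E) forces E = False.
  then (A ∨ E ∨ P) forces P = True.
All clauses satisfied.

D: True; A: False; P: True; V: False; E: False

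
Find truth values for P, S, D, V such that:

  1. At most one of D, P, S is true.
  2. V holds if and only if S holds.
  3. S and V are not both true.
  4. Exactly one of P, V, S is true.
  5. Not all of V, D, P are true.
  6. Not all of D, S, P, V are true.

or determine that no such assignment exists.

P = True, S = False, D = False, V = False

  (1) {D, P, S}: 1 true — at most one ✓
  (2) V=F, S=F — same ✓
  (3) S=F, V=F — not both ✓
  (4) {P, V, S}: 1 true — exactly one ✓
  (5) {V, D, P}: 1/3 true — not all ✓
  (6) {D, S, P, V}: 1/4 true — not all ✓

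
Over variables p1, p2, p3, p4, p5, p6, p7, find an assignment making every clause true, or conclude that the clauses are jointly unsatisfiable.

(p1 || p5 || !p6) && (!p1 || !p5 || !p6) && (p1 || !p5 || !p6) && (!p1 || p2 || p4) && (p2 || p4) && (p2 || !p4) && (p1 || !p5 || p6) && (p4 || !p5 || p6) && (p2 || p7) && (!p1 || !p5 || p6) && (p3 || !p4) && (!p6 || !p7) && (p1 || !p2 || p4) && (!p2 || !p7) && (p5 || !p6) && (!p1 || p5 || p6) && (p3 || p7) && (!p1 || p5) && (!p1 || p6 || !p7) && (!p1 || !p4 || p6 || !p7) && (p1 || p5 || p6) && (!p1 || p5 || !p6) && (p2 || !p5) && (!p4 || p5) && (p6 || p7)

Case p2 = True:
  (!p2 || !p7) forces p7 = False.
  (p3 || p7) forces p3 = True.
  (p6 || p7) forces p6 = True.
  (p5 || !p6) forces p5 = True.
  (!p1 || !p5 || !p6) forces p1 = False.
  Clause (p1 || !p5 || !p6) is falsified — contradiction.
Case p2 = False:
  (p2 || p4) forces p4 = True.
  Clause (p2 || !p4) is falsified — contradiction.
Both cases fail, so the formula is unsatisfiable.

Unsatisfiable — no assignment works.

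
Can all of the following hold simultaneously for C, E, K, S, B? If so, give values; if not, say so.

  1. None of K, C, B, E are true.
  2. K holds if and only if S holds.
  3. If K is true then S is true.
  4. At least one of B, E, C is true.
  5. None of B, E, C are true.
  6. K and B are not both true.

No satisfying assignment exists.

Case C = True:
  Constraint (1) is violated (C=T) — contradiction.
Case C = False:
  (1) forces K = False.
  (1) forces B = False.
  (1) forces E = False.
  Constraint (4) is violated (B=F, E=F, C=F) — contradiction.
Both cases fail — unsatisfiable.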